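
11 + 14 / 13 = 157/13 = 12.08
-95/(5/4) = -76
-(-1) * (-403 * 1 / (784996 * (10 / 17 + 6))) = -6851/87919552 = 0.00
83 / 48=1.73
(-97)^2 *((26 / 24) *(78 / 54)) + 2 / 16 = 3180269/216 = 14723.47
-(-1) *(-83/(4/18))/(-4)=93.38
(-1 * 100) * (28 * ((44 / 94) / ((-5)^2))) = -2464/47 = -52.43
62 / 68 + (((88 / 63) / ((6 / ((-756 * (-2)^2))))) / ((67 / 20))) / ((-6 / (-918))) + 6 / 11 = -805649245/25058 = -32151.38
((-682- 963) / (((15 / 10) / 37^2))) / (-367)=4504010/1101 = 4090.84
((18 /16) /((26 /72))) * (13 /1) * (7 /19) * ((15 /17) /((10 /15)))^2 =1148175/43928 = 26.14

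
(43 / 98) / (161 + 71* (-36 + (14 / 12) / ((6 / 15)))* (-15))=86/6937371 = 0.00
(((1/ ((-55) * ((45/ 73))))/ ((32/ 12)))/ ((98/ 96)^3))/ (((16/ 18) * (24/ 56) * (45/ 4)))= -56064/23109625 = 0.00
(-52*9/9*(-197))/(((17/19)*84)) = 48659/357 = 136.30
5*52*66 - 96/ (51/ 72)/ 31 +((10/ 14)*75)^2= 517119159/25823 = 20025.53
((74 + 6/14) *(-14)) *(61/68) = -31781/34 = -934.74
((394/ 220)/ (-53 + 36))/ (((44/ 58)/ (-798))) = 2279487/20570 = 110.82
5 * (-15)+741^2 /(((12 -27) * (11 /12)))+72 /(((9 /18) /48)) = -1820289/55 = -33096.16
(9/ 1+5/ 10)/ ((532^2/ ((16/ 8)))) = 1/14896 = 0.00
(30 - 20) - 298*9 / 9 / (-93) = 1228/93 = 13.20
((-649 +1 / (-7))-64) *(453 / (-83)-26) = 22433.93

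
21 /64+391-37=22677/64 = 354.33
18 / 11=1.64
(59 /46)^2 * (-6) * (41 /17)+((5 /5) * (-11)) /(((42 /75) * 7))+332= 134571593/440657 = 305.39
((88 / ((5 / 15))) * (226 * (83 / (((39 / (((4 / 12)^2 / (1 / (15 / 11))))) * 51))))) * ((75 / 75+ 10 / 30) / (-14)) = -1500640/41769 = -35.93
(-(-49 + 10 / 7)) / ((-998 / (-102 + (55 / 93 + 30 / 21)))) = 7224657/1515962 = 4.77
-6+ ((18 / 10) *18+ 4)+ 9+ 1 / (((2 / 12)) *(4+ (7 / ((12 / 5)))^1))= 16711/415 = 40.27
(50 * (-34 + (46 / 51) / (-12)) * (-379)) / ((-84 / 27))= -207554.25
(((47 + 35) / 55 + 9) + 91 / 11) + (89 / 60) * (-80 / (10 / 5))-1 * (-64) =3866/165 = 23.43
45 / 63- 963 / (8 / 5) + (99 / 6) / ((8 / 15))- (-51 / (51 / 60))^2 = -467065/112 = -4170.22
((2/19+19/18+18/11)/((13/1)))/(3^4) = 10523/3961386 = 0.00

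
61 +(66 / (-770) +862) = 32302/35 = 922.91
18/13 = 1.38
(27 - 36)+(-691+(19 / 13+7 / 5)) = -45314/65 = -697.14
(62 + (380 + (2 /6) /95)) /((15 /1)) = 29.47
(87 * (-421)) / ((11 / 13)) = -476151/11 = -43286.45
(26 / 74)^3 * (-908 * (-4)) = 7979504/50653 = 157.53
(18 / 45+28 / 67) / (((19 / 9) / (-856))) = -2110896/6365 = -331.64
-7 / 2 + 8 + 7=23/2 = 11.50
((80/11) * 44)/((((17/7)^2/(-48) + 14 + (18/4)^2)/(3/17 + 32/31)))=479431680/42300709 = 11.33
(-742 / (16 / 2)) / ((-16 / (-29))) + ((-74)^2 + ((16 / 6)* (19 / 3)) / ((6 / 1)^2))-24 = 27394121/5184 = 5284.36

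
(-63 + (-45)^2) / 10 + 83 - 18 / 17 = 23642/85 = 278.14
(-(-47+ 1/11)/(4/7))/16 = 903/176 = 5.13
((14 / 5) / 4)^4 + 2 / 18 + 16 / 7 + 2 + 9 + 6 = 19.64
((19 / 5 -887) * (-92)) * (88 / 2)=17875968/5 = 3575193.60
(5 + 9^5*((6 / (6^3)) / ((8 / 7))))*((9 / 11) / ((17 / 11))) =24399/32 = 762.47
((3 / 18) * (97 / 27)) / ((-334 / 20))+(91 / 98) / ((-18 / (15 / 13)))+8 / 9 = 300547/378756 = 0.79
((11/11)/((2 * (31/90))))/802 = 45/24862 = 0.00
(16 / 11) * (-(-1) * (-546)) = -8736/11 = -794.18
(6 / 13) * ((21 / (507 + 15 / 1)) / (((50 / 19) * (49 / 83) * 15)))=1577/1979250 = 0.00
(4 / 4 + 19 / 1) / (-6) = -10/3 = -3.33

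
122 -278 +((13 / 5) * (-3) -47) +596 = 1926/5 = 385.20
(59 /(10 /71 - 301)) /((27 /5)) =-20945/576747 = -0.04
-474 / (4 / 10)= -1185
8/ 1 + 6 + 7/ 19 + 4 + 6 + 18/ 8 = 2023/76 = 26.62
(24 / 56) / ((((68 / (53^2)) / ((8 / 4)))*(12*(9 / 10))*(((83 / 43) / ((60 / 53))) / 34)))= 113950/1743 = 65.38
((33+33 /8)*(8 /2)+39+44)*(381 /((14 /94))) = 8290941/14 = 592210.07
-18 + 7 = -11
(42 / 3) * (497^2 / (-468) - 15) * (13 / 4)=-1778203/72 = -24697.26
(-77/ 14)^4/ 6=14641/96 = 152.51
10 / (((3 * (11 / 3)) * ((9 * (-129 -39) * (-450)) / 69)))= 23/249480 = 0.00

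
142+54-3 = 193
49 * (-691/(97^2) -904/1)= -416814923/9409 = -44299.60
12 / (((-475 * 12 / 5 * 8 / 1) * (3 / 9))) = -3/760 = 0.00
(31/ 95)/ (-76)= -31/7220 = 0.00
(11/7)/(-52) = -11/364 = -0.03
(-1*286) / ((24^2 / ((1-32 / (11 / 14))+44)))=-611/288 = -2.12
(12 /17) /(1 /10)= 120/17 = 7.06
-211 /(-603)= 211/603 = 0.35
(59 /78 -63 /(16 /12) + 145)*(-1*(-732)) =937387/13 = 72106.69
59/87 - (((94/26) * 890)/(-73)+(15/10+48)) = -783335/165126 = -4.74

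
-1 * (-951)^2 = -904401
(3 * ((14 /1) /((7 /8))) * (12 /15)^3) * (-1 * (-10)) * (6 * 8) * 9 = 2654208/25 = 106168.32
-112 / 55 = -2.04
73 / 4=18.25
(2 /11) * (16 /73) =32/803 = 0.04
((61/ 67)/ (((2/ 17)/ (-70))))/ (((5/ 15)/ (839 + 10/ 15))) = -91427105/67 = -1364583.66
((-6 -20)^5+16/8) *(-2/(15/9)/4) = 17822061/5 = 3564412.20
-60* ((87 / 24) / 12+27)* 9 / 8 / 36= -13105/256 = -51.19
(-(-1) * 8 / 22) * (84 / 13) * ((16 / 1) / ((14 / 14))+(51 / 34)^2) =6132/143 = 42.88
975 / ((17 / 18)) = 17550/17 = 1032.35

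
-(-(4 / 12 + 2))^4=-2401/81 = -29.64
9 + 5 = 14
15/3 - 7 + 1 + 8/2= 3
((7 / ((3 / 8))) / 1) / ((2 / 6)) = 56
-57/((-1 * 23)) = 2.48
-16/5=-3.20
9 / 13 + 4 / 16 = 49/52 = 0.94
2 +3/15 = 11/5 = 2.20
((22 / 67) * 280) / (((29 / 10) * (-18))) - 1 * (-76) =74.24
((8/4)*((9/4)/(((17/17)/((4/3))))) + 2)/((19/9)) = 72/19 = 3.79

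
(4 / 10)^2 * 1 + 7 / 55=79/275 = 0.29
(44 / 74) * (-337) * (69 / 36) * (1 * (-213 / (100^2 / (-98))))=-296623019/370000 = -801.68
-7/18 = -0.39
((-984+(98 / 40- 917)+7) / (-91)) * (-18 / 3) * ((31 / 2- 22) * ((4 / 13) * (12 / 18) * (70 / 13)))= 151324/169 = 895.41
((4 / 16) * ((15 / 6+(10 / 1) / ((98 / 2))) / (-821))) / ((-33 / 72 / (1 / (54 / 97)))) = 25705/7965342 = 0.00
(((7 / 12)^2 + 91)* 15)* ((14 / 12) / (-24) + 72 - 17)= 520398445/6912 = 75289.13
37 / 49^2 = 37/2401 = 0.02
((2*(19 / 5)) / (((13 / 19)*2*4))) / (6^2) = 361/9360 = 0.04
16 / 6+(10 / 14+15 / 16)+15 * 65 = 329051/336 = 979.32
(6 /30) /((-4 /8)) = -2/5 = -0.40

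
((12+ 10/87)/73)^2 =0.03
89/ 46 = 1.93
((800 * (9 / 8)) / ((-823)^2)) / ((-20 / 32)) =-1440/677329 = 0.00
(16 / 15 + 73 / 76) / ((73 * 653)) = 2311/54342660 = 0.00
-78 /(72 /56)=-182/3 = -60.67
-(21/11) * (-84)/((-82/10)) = -8820/451 = -19.56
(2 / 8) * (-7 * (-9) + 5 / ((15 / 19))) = 52/3 = 17.33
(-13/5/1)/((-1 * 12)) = 13/60 = 0.22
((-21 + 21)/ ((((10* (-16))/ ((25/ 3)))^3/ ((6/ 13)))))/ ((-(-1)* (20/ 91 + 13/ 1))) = 0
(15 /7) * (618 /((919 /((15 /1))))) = 139050/6433 = 21.62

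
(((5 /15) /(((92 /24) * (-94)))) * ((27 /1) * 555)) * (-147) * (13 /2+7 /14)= 15419565/1081 = 14264.17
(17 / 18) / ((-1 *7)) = -17/126 = -0.13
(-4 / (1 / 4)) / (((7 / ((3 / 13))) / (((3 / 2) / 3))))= -24/91 = -0.26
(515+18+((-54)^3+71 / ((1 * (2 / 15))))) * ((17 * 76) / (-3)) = 202066862/3 = 67355620.67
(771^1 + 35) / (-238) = -403/119 = -3.39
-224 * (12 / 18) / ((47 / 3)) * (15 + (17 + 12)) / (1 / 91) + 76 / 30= -26905094/705 = -38163.25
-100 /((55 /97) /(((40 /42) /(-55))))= 7760/2541 = 3.05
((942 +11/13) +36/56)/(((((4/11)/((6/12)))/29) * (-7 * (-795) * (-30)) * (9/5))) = -0.13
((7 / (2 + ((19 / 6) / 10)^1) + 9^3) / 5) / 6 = 33917/1390 = 24.40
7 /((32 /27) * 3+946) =63/8546 = 0.01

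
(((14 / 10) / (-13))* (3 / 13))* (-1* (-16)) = -336/845 = -0.40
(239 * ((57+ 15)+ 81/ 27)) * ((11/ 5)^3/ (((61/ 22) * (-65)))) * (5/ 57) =-6998398/75335 = -92.90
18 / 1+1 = 19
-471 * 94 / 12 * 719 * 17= -90193517/2 = -45096758.50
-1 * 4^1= -4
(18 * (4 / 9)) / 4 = 2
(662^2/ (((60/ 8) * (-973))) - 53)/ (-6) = 1650023/87570 = 18.84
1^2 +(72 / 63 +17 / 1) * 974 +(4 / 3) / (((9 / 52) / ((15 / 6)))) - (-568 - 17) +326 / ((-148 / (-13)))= 256014251/13986 = 18305.04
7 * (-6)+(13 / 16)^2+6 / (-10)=-53683/1280 = -41.94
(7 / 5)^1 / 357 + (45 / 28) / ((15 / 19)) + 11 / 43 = 704749/307020 = 2.30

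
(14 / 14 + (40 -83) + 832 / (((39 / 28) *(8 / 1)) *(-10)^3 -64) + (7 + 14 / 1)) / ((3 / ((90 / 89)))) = -3099810/436367 = -7.10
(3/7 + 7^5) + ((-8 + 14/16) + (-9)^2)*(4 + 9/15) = 4801231/280 = 17147.25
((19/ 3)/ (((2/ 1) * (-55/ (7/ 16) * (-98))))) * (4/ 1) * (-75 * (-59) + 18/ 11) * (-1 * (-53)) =16344617/67760 = 241.21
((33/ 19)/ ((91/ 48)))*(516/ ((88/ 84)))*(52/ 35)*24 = 10699776/665 = 16089.89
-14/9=-1.56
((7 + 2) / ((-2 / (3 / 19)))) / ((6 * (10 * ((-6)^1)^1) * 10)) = 3/15200 = 0.00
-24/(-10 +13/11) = 264/97 = 2.72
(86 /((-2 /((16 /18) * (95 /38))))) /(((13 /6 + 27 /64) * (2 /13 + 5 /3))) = -715520/35287 = -20.28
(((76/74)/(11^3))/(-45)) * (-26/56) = 247/31025610 = 0.00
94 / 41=2.29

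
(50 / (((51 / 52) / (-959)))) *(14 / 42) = -2493400/153 = -16296.73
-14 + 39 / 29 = -367/29 = -12.66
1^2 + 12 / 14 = 13/7 = 1.86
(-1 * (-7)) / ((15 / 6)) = 14/5 = 2.80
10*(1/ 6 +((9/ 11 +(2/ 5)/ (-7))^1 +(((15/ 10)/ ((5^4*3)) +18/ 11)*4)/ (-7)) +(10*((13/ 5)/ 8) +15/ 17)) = 40492637/981750 = 41.25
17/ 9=1.89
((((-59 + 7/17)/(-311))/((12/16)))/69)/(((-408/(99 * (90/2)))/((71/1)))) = -5834070/2067217 = -2.82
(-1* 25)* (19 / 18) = -475/18 = -26.39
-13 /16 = -0.81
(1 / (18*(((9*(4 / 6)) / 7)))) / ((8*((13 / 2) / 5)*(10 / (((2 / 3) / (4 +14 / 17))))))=119/1381536 = 0.00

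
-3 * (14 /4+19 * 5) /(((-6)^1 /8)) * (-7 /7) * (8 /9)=-3152/9 = -350.22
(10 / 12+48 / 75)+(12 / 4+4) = 8.47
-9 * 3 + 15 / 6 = -24.50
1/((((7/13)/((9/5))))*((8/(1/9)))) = 13/280 = 0.05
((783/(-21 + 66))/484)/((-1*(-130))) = 87/314600 = 0.00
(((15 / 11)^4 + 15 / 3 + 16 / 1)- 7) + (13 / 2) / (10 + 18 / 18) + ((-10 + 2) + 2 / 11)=299569/29282 = 10.23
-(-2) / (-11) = -2/11 = -0.18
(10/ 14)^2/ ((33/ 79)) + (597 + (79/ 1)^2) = 11059021/1617 = 6839.22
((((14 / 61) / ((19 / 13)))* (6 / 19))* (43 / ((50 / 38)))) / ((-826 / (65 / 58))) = -21801/9915245 = 0.00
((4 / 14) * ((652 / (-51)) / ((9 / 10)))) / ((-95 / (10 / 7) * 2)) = 13040/427329 = 0.03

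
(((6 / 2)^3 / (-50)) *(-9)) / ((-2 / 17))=-4131/100 = -41.31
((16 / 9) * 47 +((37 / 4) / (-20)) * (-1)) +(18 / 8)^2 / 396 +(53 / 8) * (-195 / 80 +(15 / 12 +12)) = 9862849/63360 = 155.66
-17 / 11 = -1.55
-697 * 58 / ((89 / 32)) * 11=-14229952/89 = -159887.10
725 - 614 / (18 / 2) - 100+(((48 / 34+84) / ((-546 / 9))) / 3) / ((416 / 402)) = 805553101/1447992 = 556.32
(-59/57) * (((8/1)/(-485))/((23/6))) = 944/211945 = 0.00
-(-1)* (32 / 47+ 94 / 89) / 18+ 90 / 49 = 1188749/614901 = 1.93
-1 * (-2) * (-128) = -256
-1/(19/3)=-3/19 = -0.16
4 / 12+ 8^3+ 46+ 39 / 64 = 107317/192 = 558.94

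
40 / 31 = 1.29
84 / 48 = 7/4 = 1.75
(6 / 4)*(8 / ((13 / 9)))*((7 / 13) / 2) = 2.24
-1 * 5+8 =3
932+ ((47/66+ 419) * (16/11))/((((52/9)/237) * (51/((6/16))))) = 119385859/106964 = 1116.13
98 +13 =111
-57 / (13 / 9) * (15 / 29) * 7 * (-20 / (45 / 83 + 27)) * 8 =39740400/47879 = 830.02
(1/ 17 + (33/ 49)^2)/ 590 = 10457/12041015 = 0.00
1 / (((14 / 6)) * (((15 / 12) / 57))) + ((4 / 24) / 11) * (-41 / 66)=19.53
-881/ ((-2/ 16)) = 7048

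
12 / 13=0.92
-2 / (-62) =1/31 = 0.03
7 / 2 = 3.50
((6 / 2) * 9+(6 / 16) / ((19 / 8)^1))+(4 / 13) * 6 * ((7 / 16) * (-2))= 6309/247 = 25.54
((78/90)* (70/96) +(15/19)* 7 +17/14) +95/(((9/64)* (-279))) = 26456281/5343408 = 4.95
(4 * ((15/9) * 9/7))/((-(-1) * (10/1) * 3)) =2/7 = 0.29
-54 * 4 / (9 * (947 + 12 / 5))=-120/4747 = -0.03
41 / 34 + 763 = 25983/34 = 764.21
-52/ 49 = -1.06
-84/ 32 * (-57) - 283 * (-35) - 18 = 80293/8 = 10036.62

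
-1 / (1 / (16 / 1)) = -16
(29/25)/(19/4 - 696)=-116/69125 = 0.00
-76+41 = -35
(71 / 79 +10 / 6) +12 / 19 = 14396/4503 = 3.20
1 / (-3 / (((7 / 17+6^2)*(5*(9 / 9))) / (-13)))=3095/663 = 4.67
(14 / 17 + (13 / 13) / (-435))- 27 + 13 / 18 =-1129507/44370 = -25.46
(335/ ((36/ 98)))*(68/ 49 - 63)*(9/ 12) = -1011365/24 = -42140.21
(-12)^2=144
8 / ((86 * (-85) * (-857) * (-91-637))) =-1/570084970 = 0.00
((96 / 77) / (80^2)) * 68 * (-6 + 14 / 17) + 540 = 94488/175 = 539.93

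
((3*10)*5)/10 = 15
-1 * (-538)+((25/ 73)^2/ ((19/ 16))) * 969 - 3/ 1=3361015/5329 = 630.70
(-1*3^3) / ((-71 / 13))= 351/71 = 4.94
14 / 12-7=-5.83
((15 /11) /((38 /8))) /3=20/209 = 0.10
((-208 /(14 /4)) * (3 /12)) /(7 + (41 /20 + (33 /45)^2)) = -1.55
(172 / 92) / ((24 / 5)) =215/552 = 0.39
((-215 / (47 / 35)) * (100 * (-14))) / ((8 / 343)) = 451688125/47 = 9610385.64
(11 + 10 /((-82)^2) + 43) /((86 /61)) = 11074733/289132 = 38.30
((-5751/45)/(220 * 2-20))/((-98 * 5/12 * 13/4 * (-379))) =-1278/211245125 = 0.00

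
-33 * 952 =-31416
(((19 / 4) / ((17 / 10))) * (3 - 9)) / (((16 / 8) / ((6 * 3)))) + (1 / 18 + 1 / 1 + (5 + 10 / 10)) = -44011/306 = -143.83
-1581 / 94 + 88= 6691/94 = 71.18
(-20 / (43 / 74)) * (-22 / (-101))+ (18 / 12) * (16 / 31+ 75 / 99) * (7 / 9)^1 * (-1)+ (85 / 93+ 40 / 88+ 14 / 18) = -6.84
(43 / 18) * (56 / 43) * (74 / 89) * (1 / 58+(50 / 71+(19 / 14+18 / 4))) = 28065980/1649259 = 17.02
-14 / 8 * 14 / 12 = -49/24 = -2.04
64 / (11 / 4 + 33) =256/143 = 1.79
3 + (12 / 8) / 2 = 15/4 = 3.75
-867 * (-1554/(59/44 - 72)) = -19067.86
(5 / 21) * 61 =305/21 = 14.52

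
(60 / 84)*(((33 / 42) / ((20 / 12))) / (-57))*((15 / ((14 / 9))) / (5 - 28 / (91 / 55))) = 3861/808108 = 0.00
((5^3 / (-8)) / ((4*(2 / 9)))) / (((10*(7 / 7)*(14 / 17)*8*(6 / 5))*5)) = -1275/28672 = -0.04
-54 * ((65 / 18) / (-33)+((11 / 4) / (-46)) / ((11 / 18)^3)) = 55811/2783 = 20.05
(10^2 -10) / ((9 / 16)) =160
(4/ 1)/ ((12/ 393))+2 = 133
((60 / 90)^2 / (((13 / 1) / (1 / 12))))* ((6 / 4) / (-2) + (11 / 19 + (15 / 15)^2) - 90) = -251/988 = -0.25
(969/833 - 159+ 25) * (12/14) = -39054/343 = -113.86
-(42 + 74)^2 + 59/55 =-740021/55 = -13454.93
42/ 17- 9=-111/17 = -6.53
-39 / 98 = -0.40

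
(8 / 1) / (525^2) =8/275625 = 0.00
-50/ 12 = -25/6 = -4.17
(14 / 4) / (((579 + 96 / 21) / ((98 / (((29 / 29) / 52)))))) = 124852/4085 = 30.56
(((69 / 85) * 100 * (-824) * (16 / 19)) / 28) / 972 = -379040/183141 = -2.07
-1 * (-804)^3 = 519718464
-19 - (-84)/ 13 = -163/13 = -12.54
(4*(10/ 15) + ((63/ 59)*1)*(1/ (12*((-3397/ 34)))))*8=12822788/601269 = 21.33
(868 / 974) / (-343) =-62/23863 = 0.00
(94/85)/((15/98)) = 9212/1275 = 7.23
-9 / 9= -1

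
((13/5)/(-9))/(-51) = 13/2295 = 0.01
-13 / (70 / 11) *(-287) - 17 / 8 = 23367/40 = 584.18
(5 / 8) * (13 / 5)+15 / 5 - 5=-3/8 = -0.38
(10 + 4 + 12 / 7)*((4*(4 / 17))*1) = 1760/119 = 14.79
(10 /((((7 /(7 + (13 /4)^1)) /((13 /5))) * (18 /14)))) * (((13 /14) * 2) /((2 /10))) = 34645/126 = 274.96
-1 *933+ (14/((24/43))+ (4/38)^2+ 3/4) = -907.16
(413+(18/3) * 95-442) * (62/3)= 33542/3 = 11180.67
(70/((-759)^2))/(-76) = -35/21891078 = 0.00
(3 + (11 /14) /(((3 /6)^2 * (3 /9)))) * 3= 37.29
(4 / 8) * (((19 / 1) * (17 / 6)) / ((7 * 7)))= 323/588 = 0.55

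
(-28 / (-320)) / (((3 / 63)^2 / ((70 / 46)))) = 21609/368 = 58.72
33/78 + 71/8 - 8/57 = 54287/5928 = 9.16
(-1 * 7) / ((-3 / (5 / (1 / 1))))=35/3 = 11.67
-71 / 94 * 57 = -4047/94 = -43.05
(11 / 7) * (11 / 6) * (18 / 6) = 121/14 = 8.64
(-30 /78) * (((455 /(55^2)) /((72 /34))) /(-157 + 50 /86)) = 5117/29298456 = 0.00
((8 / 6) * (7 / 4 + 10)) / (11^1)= 1.42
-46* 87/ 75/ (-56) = 667/700 = 0.95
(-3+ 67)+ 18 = 82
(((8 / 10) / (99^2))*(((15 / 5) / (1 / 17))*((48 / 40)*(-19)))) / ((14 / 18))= -2584/21175 = -0.12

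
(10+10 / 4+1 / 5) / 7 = 127/70 = 1.81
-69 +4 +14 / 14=-64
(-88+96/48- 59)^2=21025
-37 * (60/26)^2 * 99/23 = -3296700/3887 = -848.13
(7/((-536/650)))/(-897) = 0.01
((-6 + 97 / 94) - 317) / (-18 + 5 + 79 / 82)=1240865/46389 = 26.75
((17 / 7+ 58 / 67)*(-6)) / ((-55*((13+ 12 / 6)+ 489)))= 103/144452 = 0.00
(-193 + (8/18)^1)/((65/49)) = -84917/585 = -145.16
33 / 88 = 3/8 = 0.38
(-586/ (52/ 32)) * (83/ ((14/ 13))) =-194552/7 = -27793.14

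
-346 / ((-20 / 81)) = 14013/10 = 1401.30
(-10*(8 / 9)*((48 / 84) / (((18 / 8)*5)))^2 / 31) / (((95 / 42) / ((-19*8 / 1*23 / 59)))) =1507328/77778225 = 0.02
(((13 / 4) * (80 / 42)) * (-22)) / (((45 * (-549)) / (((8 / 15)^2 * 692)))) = 25332736/23346225 = 1.09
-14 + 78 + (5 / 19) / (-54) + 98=166207/1026 = 162.00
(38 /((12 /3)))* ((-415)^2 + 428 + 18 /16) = 26243427/16 = 1640214.19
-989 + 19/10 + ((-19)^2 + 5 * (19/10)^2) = -608.05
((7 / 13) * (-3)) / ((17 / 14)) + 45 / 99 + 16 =36767/2431 = 15.12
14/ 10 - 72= -353/5 = -70.60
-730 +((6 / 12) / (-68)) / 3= -297841/408 = -730.00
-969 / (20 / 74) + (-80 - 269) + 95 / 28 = -550327/140 = -3930.91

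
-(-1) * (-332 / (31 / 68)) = -22576/31 = -728.26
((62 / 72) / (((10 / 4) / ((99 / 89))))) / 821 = 341/730690 = 0.00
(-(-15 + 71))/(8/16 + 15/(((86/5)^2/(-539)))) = 414176/198427 = 2.09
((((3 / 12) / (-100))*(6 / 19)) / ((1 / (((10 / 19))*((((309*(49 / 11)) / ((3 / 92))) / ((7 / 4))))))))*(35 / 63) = -66332/11913 = -5.57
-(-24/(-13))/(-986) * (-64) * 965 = -115.64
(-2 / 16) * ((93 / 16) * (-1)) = 93/128 = 0.73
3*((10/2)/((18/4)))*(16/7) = 160/21 = 7.62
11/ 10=1.10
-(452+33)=-485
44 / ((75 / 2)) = 88/75 = 1.17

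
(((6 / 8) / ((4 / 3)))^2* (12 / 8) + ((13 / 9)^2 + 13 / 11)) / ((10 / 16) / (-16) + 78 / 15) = 8537285/11771892 = 0.73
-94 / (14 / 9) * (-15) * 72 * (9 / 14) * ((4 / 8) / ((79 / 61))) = 62701290/3871 = 16197.70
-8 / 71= -0.11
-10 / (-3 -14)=0.59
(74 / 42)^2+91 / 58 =119533/25578 = 4.67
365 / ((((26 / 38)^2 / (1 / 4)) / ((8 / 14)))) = 131765/1183 = 111.38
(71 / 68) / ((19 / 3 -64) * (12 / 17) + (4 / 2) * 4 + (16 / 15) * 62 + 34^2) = 1065/1213216 = 0.00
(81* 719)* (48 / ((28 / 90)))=62898120/7 = 8985445.71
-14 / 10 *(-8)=56/5 = 11.20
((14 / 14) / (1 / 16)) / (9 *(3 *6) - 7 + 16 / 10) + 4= 3212/783 = 4.10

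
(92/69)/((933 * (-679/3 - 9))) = -2/329349 = 0.00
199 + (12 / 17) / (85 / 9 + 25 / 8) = 3062479/15385 = 199.06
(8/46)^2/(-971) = -16/513659 = 0.00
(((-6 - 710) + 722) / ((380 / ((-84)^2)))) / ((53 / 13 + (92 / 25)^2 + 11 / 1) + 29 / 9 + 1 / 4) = 619164000/178348763 = 3.47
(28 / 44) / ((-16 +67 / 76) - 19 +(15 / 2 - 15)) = -532/34793 = -0.02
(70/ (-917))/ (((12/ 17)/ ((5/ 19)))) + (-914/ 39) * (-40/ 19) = 3191065/64714 = 49.31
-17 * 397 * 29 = -195721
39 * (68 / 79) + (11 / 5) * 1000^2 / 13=173834476/1027 = 169264.34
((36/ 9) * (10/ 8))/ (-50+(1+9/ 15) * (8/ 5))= -125/1186 = -0.11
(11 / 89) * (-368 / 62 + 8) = 704/2759 = 0.26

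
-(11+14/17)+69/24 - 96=-14273/136 = -104.95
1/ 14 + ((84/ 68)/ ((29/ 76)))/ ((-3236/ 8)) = 354149/5583718 = 0.06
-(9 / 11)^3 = -729/1331 = -0.55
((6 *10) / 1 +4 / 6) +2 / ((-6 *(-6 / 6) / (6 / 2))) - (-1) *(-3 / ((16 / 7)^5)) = 193835297/3145728 = 61.62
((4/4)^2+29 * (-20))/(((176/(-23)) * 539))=13317/94864 = 0.14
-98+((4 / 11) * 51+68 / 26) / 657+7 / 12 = -36597469/375804 = -97.38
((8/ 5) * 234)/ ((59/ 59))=1872/5 = 374.40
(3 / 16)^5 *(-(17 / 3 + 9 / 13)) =-2511/1703936 = 0.00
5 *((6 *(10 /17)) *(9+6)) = 4500/17 = 264.71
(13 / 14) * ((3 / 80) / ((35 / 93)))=3627/39200 = 0.09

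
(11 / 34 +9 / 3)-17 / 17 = 79/34 = 2.32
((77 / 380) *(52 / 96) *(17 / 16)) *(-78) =-221221/24320 = -9.10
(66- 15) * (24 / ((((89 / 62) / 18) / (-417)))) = -569615328/89 = -6400172.22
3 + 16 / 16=4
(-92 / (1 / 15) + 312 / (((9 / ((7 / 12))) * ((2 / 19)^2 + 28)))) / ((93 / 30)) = -313813345/705312 = -444.93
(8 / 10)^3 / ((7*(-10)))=-32/4375 = -0.01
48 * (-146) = -7008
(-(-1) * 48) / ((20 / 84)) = 1008/5 = 201.60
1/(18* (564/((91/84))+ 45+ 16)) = 13/136098 = 0.00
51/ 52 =0.98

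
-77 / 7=-11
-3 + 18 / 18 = -2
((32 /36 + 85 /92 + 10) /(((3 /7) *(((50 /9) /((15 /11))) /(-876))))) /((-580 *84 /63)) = 44982819/5869600 = 7.66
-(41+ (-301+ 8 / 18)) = 2336/9 = 259.56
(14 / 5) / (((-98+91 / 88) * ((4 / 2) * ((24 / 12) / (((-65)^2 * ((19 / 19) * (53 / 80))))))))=-1859/92 = -20.21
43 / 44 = 0.98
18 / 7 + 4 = 46/7 = 6.57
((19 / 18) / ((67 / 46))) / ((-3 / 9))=-437/201 = -2.17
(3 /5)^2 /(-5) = -9/125 = -0.07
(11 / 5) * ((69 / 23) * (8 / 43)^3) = 16896/397535 = 0.04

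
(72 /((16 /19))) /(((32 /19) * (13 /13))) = 3249/64 = 50.77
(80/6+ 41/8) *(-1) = -443/24 = -18.46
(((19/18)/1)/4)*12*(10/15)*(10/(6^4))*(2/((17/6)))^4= 3040/751689 = 0.00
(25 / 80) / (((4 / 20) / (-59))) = -1475/16 = -92.19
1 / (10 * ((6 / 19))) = 19/60 = 0.32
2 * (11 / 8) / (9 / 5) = 55/36 = 1.53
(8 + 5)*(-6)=-78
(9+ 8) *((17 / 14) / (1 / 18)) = 2601/7 = 371.57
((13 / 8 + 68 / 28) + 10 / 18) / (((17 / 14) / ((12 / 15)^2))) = 9292/3825 = 2.43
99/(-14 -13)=-11/3 = -3.67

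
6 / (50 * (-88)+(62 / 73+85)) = -438/314933 = 0.00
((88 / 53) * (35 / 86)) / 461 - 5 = -5251555/1050619 = -5.00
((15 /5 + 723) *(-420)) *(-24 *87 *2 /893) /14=90953280/893 = 101851.38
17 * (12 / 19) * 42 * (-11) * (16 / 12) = -125664/19 = -6613.89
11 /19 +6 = 125/19 = 6.58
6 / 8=3/4 = 0.75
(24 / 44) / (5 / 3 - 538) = -18/17699 = 0.00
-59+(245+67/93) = 17365/93 = 186.72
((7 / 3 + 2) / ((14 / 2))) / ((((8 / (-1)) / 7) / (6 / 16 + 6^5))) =-269581/64 = -4212.20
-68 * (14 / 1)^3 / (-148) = 46648/37 = 1260.76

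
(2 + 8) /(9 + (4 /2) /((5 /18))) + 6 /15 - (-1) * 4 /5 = 736/405 = 1.82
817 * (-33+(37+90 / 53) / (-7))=-1668314/53 = -31477.62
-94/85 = -1.11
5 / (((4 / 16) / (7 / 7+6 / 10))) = 32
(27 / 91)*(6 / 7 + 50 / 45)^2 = 15376/13377 = 1.15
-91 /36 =-2.53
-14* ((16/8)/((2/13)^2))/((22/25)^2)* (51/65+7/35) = -182000/121 = -1504.13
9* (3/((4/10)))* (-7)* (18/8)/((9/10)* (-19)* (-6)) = -1575/152 = -10.36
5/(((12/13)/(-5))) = -325/12 = -27.08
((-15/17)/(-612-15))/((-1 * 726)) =-5/2579478 = 0.00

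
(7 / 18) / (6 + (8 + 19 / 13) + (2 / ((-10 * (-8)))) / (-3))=0.03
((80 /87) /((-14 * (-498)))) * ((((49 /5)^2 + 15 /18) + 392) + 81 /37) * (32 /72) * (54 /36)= 0.04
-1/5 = -0.20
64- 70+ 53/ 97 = -529/97 = -5.45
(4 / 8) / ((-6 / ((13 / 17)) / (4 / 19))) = -13/969 = -0.01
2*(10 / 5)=4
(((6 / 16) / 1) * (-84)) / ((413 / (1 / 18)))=-1/236 = 0.00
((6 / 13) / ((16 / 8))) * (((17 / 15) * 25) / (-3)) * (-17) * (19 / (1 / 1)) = 27455/39 = 703.97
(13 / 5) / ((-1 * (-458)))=13/2290 = 0.01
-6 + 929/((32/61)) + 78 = 58973/32 = 1842.91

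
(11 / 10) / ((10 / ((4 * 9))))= 99/25 = 3.96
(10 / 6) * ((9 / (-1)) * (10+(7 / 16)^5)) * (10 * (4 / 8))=-787692525/1048576 = -751.20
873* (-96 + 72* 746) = 46806768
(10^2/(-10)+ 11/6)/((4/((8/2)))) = -49/6 = -8.17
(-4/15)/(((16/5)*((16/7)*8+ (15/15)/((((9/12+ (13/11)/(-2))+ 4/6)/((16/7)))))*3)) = -763/578304 = 0.00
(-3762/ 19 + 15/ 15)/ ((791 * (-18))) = 197/14238 = 0.01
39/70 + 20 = 1439/70 = 20.56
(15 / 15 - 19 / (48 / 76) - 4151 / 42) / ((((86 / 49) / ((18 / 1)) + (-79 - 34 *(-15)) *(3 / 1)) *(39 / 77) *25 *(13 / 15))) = -3474933/385493056 = -0.01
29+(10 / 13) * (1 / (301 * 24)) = 1361729/46956 = 29.00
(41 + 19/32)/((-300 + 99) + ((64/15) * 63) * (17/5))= 33275/570336 = 0.06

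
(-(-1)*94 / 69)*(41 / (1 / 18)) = 23124/23 = 1005.39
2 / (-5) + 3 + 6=8.60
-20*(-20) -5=395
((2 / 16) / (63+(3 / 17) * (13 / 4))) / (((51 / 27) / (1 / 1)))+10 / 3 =3.33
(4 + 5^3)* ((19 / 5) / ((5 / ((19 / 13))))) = 46569/325 = 143.29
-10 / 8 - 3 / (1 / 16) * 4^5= -196613/4 = -49153.25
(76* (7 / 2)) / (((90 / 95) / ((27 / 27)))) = 2527/9 = 280.78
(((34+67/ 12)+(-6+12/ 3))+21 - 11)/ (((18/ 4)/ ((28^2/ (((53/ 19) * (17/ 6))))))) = 8505616/8109 = 1048.91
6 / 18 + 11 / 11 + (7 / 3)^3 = 379/27 = 14.04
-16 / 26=-8/13 = -0.62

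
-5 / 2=-2.50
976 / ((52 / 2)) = 488/13 = 37.54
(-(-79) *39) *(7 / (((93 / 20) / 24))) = 3450720/31 = 111313.55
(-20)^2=400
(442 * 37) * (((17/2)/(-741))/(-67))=10693/3819 = 2.80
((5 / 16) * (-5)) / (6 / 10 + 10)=-125/848 = -0.15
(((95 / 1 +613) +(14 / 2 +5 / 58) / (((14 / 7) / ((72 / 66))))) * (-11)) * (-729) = 165544965/29 = 5708447.07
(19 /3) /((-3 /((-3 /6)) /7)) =133/18 = 7.39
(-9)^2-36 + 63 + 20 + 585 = 713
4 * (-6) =-24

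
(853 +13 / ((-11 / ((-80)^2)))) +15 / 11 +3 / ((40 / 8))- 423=-392242/55 = -7131.67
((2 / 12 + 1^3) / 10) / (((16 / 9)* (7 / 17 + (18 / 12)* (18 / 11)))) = 3927/171520 = 0.02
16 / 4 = 4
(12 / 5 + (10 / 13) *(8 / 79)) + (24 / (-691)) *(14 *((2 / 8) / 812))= 254960831/102900265 = 2.48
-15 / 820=-3/164 = -0.02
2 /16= 1/8 = 0.12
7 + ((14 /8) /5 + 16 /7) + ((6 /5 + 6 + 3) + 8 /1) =3897/140 = 27.84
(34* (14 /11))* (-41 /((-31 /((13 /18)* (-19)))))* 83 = -200048758/3069 = -65183.69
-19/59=-0.32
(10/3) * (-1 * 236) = -2360/3 = -786.67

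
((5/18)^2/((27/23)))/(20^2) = 23/139968 = 0.00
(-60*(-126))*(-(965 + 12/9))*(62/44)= -113234940/11 = -10294085.45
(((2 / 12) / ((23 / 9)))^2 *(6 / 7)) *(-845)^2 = 19278675/7406 = 2603.12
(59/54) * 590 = 17405/27 = 644.63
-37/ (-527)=37/527 = 0.07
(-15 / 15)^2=1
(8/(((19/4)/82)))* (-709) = -1860416/19 = -97916.63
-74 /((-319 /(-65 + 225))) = 11840/319 = 37.12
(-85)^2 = 7225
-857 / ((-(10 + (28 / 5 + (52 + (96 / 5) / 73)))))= 62561/4954 = 12.63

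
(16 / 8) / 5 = 2/5 = 0.40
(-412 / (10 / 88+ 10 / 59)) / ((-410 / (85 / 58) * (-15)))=-4545596/13108725 = -0.35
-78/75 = -26/25 = -1.04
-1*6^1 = -6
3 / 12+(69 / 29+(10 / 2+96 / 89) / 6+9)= 391561/30972 = 12.64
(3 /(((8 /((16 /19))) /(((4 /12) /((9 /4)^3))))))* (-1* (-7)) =896/13851 = 0.06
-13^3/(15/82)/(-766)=90077/5745 = 15.68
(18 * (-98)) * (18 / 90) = -1764/5 = -352.80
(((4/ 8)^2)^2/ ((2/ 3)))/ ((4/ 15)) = 45/128 = 0.35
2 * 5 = 10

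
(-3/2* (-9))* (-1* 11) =-297/2 = -148.50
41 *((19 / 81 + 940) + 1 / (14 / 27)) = 43804933/1134 = 38628.69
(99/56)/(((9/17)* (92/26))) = 2431/2576 = 0.94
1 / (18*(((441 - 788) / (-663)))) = 0.11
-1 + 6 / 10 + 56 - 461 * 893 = -2058087/5 = -411617.40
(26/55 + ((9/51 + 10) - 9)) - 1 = 607/935 = 0.65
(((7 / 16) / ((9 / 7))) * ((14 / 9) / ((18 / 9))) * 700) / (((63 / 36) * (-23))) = -8575/1863 = -4.60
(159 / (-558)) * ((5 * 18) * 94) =-74730/31 = -2410.65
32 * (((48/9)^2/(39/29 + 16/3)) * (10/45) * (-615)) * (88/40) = -40980.37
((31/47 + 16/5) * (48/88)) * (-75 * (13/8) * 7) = -3714165/2068 = -1796.02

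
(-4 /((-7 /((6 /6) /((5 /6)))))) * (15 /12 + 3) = 102/35 = 2.91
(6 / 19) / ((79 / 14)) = 84/1501 = 0.06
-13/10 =-1.30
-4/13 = -0.31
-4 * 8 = -32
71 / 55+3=236/55 = 4.29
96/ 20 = 4.80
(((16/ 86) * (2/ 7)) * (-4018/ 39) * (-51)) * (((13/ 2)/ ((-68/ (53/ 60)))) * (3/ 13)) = -5.44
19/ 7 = 2.71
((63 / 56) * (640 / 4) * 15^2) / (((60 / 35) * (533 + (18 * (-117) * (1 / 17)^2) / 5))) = 34138125/768079 = 44.45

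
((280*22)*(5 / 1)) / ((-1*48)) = -1925/3 = -641.67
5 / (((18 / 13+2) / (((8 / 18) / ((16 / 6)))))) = 65/264 = 0.25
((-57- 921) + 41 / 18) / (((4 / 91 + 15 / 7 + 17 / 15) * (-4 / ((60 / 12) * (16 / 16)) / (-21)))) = -279690775/36256 = -7714.33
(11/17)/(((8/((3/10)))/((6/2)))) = 99/1360 = 0.07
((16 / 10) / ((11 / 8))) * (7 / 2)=224/55 = 4.07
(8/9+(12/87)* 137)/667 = 5164/174087 = 0.03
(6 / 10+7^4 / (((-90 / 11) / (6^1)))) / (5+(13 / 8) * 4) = -52804/345 = -153.06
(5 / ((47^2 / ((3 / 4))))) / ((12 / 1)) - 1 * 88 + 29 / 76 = -58838829/671536 = -87.62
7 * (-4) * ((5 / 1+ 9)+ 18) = -896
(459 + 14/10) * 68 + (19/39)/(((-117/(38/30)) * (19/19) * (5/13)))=824161679/26325 = 31307.19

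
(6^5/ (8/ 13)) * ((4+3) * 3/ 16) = 66339/4 = 16584.75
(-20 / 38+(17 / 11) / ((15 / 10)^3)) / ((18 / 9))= -193/5643 = -0.03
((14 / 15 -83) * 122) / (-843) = 150182/12645 = 11.88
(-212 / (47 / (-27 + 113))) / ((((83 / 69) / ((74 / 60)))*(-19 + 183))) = -1939429/799705 = -2.43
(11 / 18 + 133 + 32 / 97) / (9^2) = 233861/141426 = 1.65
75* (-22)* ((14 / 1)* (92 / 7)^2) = -27931200/7 = -3990171.43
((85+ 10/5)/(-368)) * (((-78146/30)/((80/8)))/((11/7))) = 7931819/202400 = 39.19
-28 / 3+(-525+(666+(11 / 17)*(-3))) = 6616/51 = 129.73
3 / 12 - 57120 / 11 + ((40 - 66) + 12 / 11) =-229565/44 = -5217.39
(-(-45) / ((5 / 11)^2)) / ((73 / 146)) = 2178/5 = 435.60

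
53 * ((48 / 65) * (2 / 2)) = 2544/65 = 39.14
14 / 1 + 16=30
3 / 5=0.60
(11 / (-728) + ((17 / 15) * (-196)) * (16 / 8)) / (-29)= 4851557/316680 = 15.32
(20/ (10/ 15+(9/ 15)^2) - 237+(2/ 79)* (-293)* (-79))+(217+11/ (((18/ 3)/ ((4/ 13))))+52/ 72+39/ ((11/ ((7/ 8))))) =42513047/72072 = 589.87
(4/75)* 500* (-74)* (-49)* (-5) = -1450400/3 = -483466.67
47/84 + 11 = 971/84 = 11.56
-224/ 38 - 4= -188/19 = -9.89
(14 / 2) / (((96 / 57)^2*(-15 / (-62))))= 78337/7680 = 10.20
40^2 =1600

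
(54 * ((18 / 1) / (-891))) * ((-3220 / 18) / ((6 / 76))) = 244720/99 = 2471.92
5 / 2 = 2.50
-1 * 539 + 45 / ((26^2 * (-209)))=-76152121/141284 = -539.00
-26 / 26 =-1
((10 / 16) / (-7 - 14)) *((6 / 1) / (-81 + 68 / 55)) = 275/122836 = 0.00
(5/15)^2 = 1/9 = 0.11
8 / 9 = 0.89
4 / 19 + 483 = 9181/19 = 483.21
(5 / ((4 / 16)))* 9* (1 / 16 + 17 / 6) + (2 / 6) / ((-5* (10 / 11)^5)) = 781713949/1500000 = 521.14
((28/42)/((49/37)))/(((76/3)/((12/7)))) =222/6517 = 0.03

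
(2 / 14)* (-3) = -0.43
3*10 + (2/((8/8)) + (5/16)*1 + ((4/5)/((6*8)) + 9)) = 9919/240 = 41.33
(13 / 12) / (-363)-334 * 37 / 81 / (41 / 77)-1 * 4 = -290.53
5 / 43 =0.12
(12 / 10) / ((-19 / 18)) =-108/95 = -1.14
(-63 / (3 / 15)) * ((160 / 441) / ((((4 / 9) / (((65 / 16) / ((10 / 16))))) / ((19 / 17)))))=-222300/119 = -1868.07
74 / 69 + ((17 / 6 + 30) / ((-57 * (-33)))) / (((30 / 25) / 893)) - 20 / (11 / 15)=-1082903/81972 = -13.21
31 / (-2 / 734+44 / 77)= 79639/1461 = 54.51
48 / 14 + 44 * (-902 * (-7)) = 1944736/7 = 277819.43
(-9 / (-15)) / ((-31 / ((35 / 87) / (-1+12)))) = -7/9889 = 0.00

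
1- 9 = -8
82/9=9.11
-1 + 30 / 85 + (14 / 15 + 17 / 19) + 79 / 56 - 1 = 1.59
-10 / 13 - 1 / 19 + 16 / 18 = 149/2223 = 0.07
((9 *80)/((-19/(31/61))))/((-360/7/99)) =42966/1159 = 37.07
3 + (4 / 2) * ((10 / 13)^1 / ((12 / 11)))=172/39 = 4.41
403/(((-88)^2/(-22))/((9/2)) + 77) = -3627/11 = -329.73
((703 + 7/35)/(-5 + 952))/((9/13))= 15236/14205 = 1.07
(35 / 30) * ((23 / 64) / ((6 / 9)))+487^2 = 60715425/256 = 237169.63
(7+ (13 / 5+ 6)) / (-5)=-78/25 = -3.12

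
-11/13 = -0.85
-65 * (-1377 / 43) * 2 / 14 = 89505/301 = 297.36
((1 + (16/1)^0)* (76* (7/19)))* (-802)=-44912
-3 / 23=-0.13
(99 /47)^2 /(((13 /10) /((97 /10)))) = 950697/28717 = 33.11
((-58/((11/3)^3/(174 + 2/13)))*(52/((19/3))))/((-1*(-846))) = -2363616/1188583 = -1.99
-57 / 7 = -8.14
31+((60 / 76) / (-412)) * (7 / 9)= 727969/23484 = 31.00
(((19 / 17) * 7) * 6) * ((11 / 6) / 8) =1463/136 = 10.76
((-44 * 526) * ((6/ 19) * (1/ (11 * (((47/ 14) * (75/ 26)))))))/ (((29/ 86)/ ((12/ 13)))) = -121594368/647425 = -187.81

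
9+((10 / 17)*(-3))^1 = 123/17 = 7.24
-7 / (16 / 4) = -7/4 = -1.75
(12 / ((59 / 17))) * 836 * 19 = 3240336/59 = 54920.95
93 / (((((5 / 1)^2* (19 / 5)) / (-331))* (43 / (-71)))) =2185593/4085 = 535.03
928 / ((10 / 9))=4176/5 = 835.20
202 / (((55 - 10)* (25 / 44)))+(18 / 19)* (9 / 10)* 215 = 4087247/21375 = 191.22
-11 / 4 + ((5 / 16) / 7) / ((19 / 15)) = -5777/2128 = -2.71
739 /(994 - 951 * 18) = -739/16124 = -0.05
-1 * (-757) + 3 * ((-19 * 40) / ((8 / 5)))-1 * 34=-702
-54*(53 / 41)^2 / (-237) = 0.38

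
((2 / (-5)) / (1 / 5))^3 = -8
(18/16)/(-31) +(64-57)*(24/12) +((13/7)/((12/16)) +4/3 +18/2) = 139435/5208 = 26.77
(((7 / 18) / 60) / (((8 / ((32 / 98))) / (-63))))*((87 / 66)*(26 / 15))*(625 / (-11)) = 9425/4356 = 2.16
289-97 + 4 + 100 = 296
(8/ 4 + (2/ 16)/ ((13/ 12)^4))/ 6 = 29857/85683 = 0.35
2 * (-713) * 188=-268088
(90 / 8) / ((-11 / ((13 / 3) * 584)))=-28470/11 = -2588.18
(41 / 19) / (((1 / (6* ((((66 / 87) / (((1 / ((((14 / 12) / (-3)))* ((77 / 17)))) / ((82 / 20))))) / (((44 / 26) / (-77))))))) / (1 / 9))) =906965059/2529090 = 358.61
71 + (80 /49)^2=176871/2401 = 73.67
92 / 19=4.84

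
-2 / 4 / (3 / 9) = -3/2 = -1.50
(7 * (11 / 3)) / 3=77/9 = 8.56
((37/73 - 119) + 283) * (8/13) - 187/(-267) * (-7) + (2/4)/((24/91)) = 398229679/4054128 = 98.23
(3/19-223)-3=-4291/19 = -225.84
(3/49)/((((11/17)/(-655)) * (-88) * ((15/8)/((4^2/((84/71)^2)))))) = 11226307/2614689 = 4.29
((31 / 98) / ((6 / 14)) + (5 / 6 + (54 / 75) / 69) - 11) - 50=-239158/4025 = -59.42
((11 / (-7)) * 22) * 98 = -3388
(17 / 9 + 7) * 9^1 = 80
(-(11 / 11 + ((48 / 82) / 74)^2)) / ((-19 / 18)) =41425794/43724491 = 0.95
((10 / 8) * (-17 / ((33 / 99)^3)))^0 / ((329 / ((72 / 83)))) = 72/27307 = 0.00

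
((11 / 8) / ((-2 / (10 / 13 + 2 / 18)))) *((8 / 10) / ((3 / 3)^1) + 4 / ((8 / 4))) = -7931/4680 = -1.69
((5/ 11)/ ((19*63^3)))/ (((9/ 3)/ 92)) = 460/156779469 = 0.00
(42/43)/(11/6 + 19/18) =189/559 = 0.34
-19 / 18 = -1.06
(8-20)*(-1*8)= 96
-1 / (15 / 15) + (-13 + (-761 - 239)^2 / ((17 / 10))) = 9999762/17 = 588221.29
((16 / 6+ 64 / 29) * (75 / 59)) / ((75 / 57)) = 8056/1711 = 4.71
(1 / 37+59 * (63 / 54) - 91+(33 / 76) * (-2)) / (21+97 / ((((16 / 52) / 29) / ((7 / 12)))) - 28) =-110912/25674263 = 0.00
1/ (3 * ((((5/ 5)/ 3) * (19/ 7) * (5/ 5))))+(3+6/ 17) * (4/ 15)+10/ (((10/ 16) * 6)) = 19037/4845 = 3.93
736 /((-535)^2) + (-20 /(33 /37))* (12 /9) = -847153136/28336275 = -29.90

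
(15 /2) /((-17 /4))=-30/17 = -1.76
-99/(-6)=33/2 = 16.50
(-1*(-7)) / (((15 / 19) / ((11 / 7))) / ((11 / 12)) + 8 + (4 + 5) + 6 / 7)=112651/296195 = 0.38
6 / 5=1.20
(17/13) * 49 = 833/13 = 64.08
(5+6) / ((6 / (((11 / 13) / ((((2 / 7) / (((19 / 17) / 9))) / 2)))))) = 16093/11934 = 1.35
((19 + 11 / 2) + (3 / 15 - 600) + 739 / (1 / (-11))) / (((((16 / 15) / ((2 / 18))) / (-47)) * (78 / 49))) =200460029/7488 = 26770.84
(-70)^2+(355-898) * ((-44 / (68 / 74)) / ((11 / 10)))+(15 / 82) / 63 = 835376725/29274 = 28536.47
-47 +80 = 33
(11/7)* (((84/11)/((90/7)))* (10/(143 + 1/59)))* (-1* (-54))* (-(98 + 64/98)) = -10267416/29533 = -347.66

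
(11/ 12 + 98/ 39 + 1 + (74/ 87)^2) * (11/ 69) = 22309595/27157572 = 0.82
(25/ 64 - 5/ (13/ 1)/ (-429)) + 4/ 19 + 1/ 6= 1737713/2260544 = 0.77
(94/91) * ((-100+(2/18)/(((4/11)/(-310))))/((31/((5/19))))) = -823675/482391 = -1.71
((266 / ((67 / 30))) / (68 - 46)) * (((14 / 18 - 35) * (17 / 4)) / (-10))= 15827/201 = 78.74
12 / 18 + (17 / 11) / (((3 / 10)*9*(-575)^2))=13092784/19639125 = 0.67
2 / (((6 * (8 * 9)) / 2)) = 0.01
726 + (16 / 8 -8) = 720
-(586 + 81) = -667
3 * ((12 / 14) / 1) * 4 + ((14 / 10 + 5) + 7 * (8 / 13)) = 9552/455 = 20.99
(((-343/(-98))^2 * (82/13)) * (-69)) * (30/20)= -415863/52 = -7997.37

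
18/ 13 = 1.38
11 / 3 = 3.67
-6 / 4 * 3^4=-243/2 = -121.50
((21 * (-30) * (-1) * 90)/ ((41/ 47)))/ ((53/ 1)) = 2664900/2173 = 1226.37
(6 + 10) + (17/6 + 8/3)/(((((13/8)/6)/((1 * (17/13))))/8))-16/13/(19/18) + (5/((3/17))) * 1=2462359/9633 = 255.62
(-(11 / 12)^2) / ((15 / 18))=-121/120 = -1.01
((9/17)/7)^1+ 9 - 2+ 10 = 2032/119 = 17.08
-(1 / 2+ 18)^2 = -342.25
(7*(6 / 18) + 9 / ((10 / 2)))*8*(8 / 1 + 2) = 330.67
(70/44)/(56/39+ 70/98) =9555/12914 = 0.74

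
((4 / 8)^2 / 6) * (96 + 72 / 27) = 37/9 = 4.11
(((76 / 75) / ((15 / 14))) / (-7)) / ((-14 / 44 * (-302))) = -1672/1189125 = 0.00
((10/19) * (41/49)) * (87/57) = 11890/17689 = 0.67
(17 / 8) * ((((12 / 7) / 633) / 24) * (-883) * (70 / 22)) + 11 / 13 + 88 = 127700525/1448304 = 88.17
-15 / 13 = -1.15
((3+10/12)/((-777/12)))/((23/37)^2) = -74/483 = -0.15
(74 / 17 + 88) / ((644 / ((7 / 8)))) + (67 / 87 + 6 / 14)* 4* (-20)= -364872335/3809904 = -95.77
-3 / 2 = -1.50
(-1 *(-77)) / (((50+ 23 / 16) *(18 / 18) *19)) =1232/15637 = 0.08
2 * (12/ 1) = 24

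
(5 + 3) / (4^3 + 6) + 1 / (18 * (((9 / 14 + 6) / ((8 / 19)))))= 65572/556605 = 0.12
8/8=1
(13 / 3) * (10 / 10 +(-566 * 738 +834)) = -5419349/3 = -1806449.67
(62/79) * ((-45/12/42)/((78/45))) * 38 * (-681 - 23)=7774800/7189 = 1081.49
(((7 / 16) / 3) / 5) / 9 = 7/2160 = 0.00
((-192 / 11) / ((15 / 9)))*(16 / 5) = -9216/275 = -33.51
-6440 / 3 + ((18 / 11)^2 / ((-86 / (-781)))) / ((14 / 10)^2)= -2134.26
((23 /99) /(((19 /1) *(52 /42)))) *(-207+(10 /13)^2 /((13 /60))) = -24084473/11938498 = -2.02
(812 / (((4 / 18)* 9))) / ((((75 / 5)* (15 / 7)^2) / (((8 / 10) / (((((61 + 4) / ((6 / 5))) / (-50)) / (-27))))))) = 117.53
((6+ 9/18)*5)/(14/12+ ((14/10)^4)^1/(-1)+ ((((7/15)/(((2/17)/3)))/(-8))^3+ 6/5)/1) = -6.82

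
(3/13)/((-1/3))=-9/13 = -0.69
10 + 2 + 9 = 21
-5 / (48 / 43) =-215/48 = -4.48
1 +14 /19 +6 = 147/19 = 7.74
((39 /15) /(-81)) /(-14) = 13/5670 = 0.00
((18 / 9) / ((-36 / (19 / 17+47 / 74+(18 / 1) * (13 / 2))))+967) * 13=31412849/2516 = 12485.23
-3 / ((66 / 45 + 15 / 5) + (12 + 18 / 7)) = -315/1999 = -0.16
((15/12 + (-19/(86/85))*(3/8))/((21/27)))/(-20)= 7173/19264 = 0.37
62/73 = 0.85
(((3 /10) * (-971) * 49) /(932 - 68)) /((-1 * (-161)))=-6797/66240 = -0.10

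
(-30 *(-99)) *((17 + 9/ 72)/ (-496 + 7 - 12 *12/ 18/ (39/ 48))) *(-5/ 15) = 176319/5188 = 33.99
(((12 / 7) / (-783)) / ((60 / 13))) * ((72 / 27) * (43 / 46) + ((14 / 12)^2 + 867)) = -9373871/22691340 = -0.41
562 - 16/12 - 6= 1664/3 = 554.67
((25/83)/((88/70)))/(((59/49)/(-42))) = -900375/107734 = -8.36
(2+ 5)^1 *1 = 7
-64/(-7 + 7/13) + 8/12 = 74/7 = 10.57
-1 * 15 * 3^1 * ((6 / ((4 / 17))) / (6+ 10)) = -2295/32 = -71.72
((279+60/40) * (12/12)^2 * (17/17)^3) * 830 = 232815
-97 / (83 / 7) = -679/83 = -8.18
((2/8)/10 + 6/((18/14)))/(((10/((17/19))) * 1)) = 9571/22800 = 0.42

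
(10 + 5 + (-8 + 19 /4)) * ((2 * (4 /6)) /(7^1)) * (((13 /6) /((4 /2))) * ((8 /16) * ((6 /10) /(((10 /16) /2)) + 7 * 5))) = 563953/12600 = 44.76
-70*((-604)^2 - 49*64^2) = -11487840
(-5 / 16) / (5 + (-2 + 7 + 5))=-1/48 = -0.02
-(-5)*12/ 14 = 30/7 = 4.29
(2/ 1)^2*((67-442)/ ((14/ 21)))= -2250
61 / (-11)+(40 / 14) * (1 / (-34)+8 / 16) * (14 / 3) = 409/561 = 0.73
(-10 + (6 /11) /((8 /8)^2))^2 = 10816/121 = 89.39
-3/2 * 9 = -27/2 = -13.50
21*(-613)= -12873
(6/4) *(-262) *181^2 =-12875073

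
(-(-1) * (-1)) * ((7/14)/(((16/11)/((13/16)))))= -0.28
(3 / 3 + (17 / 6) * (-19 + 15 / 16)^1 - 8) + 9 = -4721/96 = -49.18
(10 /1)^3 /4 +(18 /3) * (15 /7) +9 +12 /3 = 1931/7 = 275.86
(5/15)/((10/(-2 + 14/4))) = 1/20 = 0.05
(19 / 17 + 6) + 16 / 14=983/119 = 8.26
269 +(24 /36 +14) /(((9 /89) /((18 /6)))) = 6337/9 = 704.11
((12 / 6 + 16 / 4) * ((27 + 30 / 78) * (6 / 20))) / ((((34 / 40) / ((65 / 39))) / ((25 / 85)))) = 106800/3757 = 28.43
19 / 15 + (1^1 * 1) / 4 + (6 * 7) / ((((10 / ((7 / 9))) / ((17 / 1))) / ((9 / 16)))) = 7861/240 = 32.75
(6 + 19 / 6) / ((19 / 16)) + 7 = 839/57 = 14.72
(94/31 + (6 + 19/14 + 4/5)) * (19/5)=461339/10850 = 42.52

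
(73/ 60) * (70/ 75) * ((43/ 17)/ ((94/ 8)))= 43946/179775 = 0.24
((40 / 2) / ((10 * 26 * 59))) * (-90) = -90/767 = -0.12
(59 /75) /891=59/66825 = 0.00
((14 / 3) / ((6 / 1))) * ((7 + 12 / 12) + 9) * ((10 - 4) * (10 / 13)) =2380/39 = 61.03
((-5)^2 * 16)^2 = 160000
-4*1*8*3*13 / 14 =-624/7 = -89.14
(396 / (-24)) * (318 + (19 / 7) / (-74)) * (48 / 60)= -1087053/259 = -4197.12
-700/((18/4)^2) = -2800/81 = -34.57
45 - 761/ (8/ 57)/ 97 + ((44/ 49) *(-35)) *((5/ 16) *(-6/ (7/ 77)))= 3461901/5432 = 637.32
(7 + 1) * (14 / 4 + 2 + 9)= 116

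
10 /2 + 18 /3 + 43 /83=956/83 = 11.52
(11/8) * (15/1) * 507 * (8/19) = 83655/19 = 4402.89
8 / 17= 0.47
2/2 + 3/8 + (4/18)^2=1.42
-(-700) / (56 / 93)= 2325/2 = 1162.50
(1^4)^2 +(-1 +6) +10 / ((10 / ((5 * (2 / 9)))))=64/9 = 7.11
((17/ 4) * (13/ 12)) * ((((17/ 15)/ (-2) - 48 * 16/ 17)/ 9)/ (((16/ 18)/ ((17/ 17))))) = -303277/11520 = -26.33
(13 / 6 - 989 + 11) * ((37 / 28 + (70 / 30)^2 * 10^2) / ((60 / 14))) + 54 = -160981159/1296 = -124213.86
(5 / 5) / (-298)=-1/298 = 0.00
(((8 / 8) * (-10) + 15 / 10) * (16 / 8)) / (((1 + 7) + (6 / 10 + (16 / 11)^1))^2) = -51425/305809 = -0.17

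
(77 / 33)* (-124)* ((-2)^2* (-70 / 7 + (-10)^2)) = -104160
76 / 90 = 0.84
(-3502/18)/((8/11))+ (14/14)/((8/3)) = -9617/36 = -267.14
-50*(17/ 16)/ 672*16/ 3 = -0.42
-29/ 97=-0.30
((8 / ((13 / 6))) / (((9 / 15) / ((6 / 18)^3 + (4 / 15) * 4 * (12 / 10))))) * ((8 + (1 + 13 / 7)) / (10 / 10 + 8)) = 154432/15795 = 9.78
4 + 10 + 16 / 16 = 15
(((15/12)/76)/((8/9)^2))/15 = 27/19456 = 0.00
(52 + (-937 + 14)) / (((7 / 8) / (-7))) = 6968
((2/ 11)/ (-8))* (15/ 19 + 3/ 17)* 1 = -78/3553 = -0.02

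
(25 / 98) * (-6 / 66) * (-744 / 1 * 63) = 83700/77 = 1087.01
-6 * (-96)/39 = 192/13 = 14.77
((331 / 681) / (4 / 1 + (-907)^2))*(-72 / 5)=-7944/933711155 = 0.00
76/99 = 0.77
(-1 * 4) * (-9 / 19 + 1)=-40/19 = -2.11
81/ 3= 27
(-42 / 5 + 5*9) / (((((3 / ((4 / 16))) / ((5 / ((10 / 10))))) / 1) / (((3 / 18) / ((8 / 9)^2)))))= 1647/512 = 3.22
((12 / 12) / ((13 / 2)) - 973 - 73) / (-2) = 6798/13 = 522.92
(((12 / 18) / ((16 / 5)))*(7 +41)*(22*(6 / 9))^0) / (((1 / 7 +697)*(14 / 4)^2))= 1/854 = 0.00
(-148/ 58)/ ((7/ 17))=-1258/203 = -6.20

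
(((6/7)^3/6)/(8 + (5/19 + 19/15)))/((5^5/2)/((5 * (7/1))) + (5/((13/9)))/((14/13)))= 513/2229157 = 0.00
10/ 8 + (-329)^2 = 432969/4 = 108242.25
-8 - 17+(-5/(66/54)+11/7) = -2119/77 = -27.52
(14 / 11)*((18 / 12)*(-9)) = -189/11 = -17.18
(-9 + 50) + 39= 80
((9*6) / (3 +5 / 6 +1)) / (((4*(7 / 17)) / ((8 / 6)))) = 1836/203 = 9.04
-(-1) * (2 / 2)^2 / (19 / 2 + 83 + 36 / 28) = 14/1313 = 0.01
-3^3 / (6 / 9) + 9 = -63/2 = -31.50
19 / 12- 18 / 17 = 0.52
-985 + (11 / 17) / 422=-7066379/7174 = -985.00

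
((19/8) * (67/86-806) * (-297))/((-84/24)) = -390772107/2408 = -162280.78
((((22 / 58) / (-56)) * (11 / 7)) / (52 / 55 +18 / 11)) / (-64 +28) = 6655/58113216 = 0.00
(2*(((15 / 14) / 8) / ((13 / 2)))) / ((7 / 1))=15/2548 = 0.01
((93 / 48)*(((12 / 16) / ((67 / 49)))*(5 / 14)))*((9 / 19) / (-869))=-29295/141598336 = 0.00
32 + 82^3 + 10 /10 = 551401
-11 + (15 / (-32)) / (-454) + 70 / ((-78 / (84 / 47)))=-111870963/8876608 = -12.60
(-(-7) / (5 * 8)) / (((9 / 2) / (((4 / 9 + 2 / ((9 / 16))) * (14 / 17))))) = 98/765 = 0.13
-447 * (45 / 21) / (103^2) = -6705/74263 = -0.09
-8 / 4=-2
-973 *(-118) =114814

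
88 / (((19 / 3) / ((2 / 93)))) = 176/589 = 0.30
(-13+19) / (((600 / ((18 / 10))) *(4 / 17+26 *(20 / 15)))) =459/890000 = 0.00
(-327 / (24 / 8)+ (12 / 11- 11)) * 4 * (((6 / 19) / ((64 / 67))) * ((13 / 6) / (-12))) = 94939/3344 = 28.39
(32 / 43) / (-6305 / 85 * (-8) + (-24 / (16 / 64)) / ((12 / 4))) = 68/51299 = 0.00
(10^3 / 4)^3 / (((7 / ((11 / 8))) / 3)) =64453125/7 = 9207589.29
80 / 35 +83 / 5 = 661/35 = 18.89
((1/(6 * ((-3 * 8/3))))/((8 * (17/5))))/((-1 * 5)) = 1/6528 = 0.00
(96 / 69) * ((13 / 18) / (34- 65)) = -208/6417 = -0.03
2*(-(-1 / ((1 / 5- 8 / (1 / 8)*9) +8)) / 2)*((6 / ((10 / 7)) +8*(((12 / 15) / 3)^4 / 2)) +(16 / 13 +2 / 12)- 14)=11033251/747366750 = 0.01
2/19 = 0.11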